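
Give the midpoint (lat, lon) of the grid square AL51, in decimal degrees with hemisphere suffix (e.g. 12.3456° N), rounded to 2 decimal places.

21.50° N, 169.00° W

Field A=0, L=11: +0·20° lon, +11·10° lat → SW at lon -180°, lat 20°.
Square 5, 1: +5·2° lon, +1·1° lat → SW at lon -170°, lat 21°.
Cell spans 2° lon × 1° lat. Centre is SW corner plus half of each.
latitude 21.50° N, longitude 169.00° W.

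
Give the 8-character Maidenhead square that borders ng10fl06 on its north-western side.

NG10el97

Longitude extended square 0; −1 → -1, wraps to 9, carry into subsquare.
Longitude subsquare f = 5; −1 → 4 = e.
Latitude extended square 6; +1 → 7.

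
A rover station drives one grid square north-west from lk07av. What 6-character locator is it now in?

KK97xw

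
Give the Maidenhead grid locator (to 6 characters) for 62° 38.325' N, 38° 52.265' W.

Offset from 180°W / 90°S: lon 141.1289°, lat 152.6388°.
Field: lon ⌊141.1289/20⌋ = 7 → H; lat ⌊152.6388/10⌋ = 15 → P.
Square: lon ⌊1.1289/2⌋ = 0; lat ⌊2.6388/1⌋ = 2.
Subsquare: lon ⌊1.1289/0.0833333⌋ = 13 → n; lat ⌊0.6388/0.0416667⌋ = 15 → p.

HP02np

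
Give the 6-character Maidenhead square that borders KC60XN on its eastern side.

Longitude subsquare x = 23; +1 → 24, wraps to 0 = a, carry into square.
Longitude square 6; +1 → 7.
The latitude characters are unchanged.

KC70an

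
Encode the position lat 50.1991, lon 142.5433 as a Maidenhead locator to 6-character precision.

Add 180° to longitude and 90° to latitude: 322.5433, 140.1991.
Field: 322.5433/20 → 16 → Q, 140.1991/10 → 14 → O; chars QO.
Square: 2.5433/2 → 1, 0.1991/1 → 0; chars 10.
Subsquare: 0.5433/0.0833333 → 6 → g, 0.1991/0.0416667 → 4 → e; chars ge.

QO10ge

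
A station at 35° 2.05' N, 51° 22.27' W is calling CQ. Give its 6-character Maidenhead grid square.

Add 180° to longitude and 90° to latitude: 128.6288, 125.0342.
Field: lon ⌊128.6288/20⌋ = 6 → G; lat ⌊125.0342/10⌋ = 12 → M.
Square: lon ⌊8.6288/2⌋ = 4; lat ⌊5.0342/1⌋ = 5.
Subsquare: lon ⌊0.6288/0.0833333⌋ = 7 → h; lat ⌊0.0342/0.0416667⌋ = 0 → a.

GM45ha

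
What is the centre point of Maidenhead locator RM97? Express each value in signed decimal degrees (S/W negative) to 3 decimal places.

37.500, 179.000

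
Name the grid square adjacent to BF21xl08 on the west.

Longitude extended square 0; −1 → -1, wraps to 9, carry into subsquare.
Longitude subsquare x = 23; −1 → 22 = w.
The latitude characters are unchanged.

BF21wl98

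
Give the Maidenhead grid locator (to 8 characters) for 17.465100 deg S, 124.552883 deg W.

Offset from 180°W / 90°S: lon 55.44712°, lat 72.53490°.
Field: lon ⌊55.44712/20⌋ = 2 → C; lat ⌊72.53490/10⌋ = 7 → H.
Square: lon ⌊15.44712/2⌋ = 7; lat ⌊2.53490/1⌋ = 2.
Subsquare: lon ⌊1.44712/0.0833333⌋ = 17 → r; lat ⌊0.53490/0.0416667⌋ = 12 → m.
Extended square: lon ⌊0.03045/0.00833333⌋ = 3; lat ⌊0.03490/0.00416667⌋ = 8.

CH72rm38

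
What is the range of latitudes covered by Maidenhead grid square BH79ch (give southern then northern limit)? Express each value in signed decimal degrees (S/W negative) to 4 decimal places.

-10.7083, -10.6667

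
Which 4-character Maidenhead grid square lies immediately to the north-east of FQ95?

GQ06

Longitude square 9; +1 → 10, wraps to 0, carry into field.
Longitude field F = 5; +1 → 6 = G.
Latitude square 5; +1 → 6.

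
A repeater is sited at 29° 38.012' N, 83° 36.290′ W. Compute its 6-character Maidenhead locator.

Offset from 180°W / 90°S: lon 96.3952°, lat 119.6335°.
Field (20°×10°, letters A–R): lon ⌊96.3952/20⌋ = 4 → E; lat ⌊119.6335/10⌋ = 11 → L.
Square (2°×1°, digits 0–9): lon ⌊16.3952/2⌋ = 8; lat ⌊9.6335/1⌋ = 9.
Subsquare (5′×2.5′, letters a–x): lon ⌊0.3952/0.0833333⌋ = 4 → e; lat ⌊0.6335/0.0416667⌋ = 15 → p.

EL89ep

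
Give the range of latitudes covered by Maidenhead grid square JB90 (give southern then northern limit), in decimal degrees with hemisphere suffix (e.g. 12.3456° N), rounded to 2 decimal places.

Field J=9, B=1: +9·20° lon, +1·10° lat → SW at lon 0°, lat -80°.
Square 9, 0: +9·2° lon, +0·1° lat → SW at lon 18°, lat -80°.
Cell spans 2° lon × 1° lat.
south 80.00° S, north 79.00° S.

80.00° S, 79.00° S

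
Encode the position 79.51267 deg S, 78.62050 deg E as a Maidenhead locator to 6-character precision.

MB90hl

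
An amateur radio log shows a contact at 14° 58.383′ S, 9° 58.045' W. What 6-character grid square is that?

IH55aa

Shift to the Maidenhead origin (180°W, 90°S): lon 170.0326, lat 75.0269.
Field: 170.0326/20 → 8 → I, 75.0269/10 → 7 → H; chars IH.
Square: 10.0326/2 → 5, 5.0269/1 → 5; chars 55.
Subsquare: 0.0326/0.0833333 → 0 → a, 0.0269/0.0416667 → 0 → a; chars aa.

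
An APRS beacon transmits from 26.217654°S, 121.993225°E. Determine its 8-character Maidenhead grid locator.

Shift to the Maidenhead origin (180°W, 90°S): lon 301.99322, lat 63.78235.
Field (20°×10°, letters A–R): lon ⌊301.99322/20⌋ = 15 → P; lat ⌊63.78235/10⌋ = 6 → G.
Square (2°×1°, digits 0–9): lon ⌊1.99322/2⌋ = 0; lat ⌊3.78235/1⌋ = 3.
Subsquare (5′×2.5′, letters a–x): lon ⌊1.99322/0.0833333⌋ = 23 → x; lat ⌊0.78235/0.0416667⌋ = 18 → s.
Extended square (30″×15″, digits 0–9): lon ⌊0.07656/0.00833333⌋ = 9; lat ⌊0.03235/0.00416667⌋ = 7.

PG03xs97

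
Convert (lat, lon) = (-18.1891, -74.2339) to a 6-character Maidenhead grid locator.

FH21vt

Shift to the Maidenhead origin (180°W, 90°S): lon 105.7661, lat 71.8109.
Field: 105.7661/20 → 5 → F, 71.8109/10 → 7 → H; chars FH.
Square: 5.7661/2 → 2, 1.8109/1 → 1; chars 21.
Subsquare: 1.7661/0.0833333 → 21 → v, 0.8109/0.0416667 → 19 → t; chars vt.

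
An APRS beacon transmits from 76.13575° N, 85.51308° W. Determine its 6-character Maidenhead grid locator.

EQ76fd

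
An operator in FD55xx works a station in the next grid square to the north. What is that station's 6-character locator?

FD56xa

Latitude subsquare x = 23; +1 → 24, wraps to 0 = a, carry into square.
Latitude square 5; +1 → 6.
The longitude characters are unchanged.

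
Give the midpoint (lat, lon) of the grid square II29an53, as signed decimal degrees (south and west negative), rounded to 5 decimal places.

-0.44375, -15.95417

Field I=8, I=8: +8·20° lon, +8·10° lat → SW at lon -20°, lat -10°.
Square 2, 9: +2·2° lon, +9·1° lat → SW at lon -16°, lat -1°.
Subsquare a=0, n=13: +0·0.0833333° lon, +13·0.0416667° lat → SW at lon -16°, lat -0.458333°.
Extended square 5, 3: +5·0.00833333° lon, +3·0.00416667° lat → SW at lon -15.9583°, lat -0.445833°.
Cell spans 0.00833333° lon × 0.00416667° lat. Centre is SW corner plus half of each.
latitude -0.44375, longitude -15.95417.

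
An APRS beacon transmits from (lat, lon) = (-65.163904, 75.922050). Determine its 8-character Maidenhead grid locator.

MC74xu00

Shift to the Maidenhead origin (180°W, 90°S): lon 255.92205, lat 24.83610.
Field (20°×10°, letters A–R): lon ⌊255.92205/20⌋ = 12 → M; lat ⌊24.83610/10⌋ = 2 → C.
Square (2°×1°, digits 0–9): lon ⌊15.92205/2⌋ = 7; lat ⌊4.83610/1⌋ = 4.
Subsquare (5′×2.5′, letters a–x): lon ⌊1.92205/0.0833333⌋ = 23 → x; lat ⌊0.83610/0.0416667⌋ = 20 → u.
Extended square (30″×15″, digits 0–9): lon ⌊0.00538/0.00833333⌋ = 0; lat ⌊0.00276/0.00416667⌋ = 0.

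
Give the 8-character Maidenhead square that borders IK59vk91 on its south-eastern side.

IK59wk00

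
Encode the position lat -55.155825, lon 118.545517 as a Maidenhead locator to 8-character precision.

Shift to the Maidenhead origin (180°W, 90°S): lon 298.54552, lat 34.84417.
Field: lon ⌊298.54552/20⌋ = 14 → O; lat ⌊34.84417/10⌋ = 3 → D.
Square: lon ⌊18.54552/2⌋ = 9; lat ⌊4.84417/1⌋ = 4.
Subsquare: lon ⌊0.54552/0.0833333⌋ = 6 → g; lat ⌊0.84417/0.0416667⌋ = 20 → u.
Extended square: lon ⌊0.04552/0.00833333⌋ = 5; lat ⌊0.01084/0.00416667⌋ = 2.

OD94gu52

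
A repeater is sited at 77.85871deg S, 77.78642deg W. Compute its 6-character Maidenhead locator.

FB12cd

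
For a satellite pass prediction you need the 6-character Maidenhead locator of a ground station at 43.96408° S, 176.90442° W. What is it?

AE16na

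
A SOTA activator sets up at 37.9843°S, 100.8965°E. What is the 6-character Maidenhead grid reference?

OF02ka

Shift to the Maidenhead origin (180°W, 90°S): lon 280.8965, lat 52.0157.
Field (20°×10°, letters A–R): lon ⌊280.8965/20⌋ = 14 → O; lat ⌊52.0157/10⌋ = 5 → F.
Square (2°×1°, digits 0–9): lon ⌊0.8965/2⌋ = 0; lat ⌊2.0157/1⌋ = 2.
Subsquare (5′×2.5′, letters a–x): lon ⌊0.8965/0.0833333⌋ = 10 → k; lat ⌊0.0157/0.0416667⌋ = 0 → a.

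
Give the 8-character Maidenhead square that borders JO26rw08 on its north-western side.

JO26qw99

Longitude extended square 0; −1 → -1, wraps to 9, carry into subsquare.
Longitude subsquare r = 17; −1 → 16 = q.
Latitude extended square 8; +1 → 9.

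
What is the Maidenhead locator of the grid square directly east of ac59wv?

AC59xv

Longitude subsquare w = 22; +1 → 23 = x.
The latitude characters are unchanged.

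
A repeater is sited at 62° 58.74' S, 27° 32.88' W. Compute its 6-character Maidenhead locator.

HC67fa

Add 180° to longitude and 90° to latitude: 152.4520, 27.0210.
Field (20°×10°, letters A–R): 152.4520/20 → 7 → H, 27.0210/10 → 2 → C; chars HC.
Square (2°×1°, digits 0–9): 12.4520/2 → 6, 7.0210/1 → 7; chars 67.
Subsquare (5′×2.5′, letters a–x): 0.4520/0.0833333 → 5 → f, 0.0210/0.0416667 → 0 → a; chars fa.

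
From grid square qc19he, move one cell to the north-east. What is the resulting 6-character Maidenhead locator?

QC19if

Longitude subsquare h = 7; +1 → 8 = i.
Latitude subsquare e = 4; +1 → 5 = f.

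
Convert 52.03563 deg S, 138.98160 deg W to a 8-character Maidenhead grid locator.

CD07mx21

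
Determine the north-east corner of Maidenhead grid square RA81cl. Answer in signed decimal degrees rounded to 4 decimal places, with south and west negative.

Field R=17, A=0: +17·20° lon, +0·10° lat → SW at lon 160°, lat -90°.
Square 8, 1: +8·2° lon, +1·1° lat → SW at lon 176°, lat -89°.
Subsquare c=2, l=11: +2·0.0833333° lon, +11·0.0416667° lat → SW at lon 176.167°, lat -88.5417°.
Cell spans 0.0833333° lon × 0.0416667° lat. NE corner is SW corner plus one full cell.
latitude -88.5000, longitude 176.2500.

-88.5000, 176.2500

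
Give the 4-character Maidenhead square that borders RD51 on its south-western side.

RD40

Longitude square 5; −1 → 4.
Latitude square 1; −1 → 0.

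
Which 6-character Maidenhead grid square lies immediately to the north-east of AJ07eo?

Longitude subsquare e = 4; +1 → 5 = f.
Latitude subsquare o = 14; +1 → 15 = p.

AJ07fp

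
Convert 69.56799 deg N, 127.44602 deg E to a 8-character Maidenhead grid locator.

PP39rn36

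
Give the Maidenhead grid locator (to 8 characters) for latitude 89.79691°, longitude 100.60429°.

Offset from 180°W / 90°S: lon 280.60429°, lat 179.79691°.
Field: lon ⌊280.60429/20⌋ = 14 → O; lat ⌊179.79691/10⌋ = 17 → R.
Square: lon ⌊0.60429/2⌋ = 0; lat ⌊9.79691/1⌋ = 9.
Subsquare: lon ⌊0.60429/0.0833333⌋ = 7 → h; lat ⌊0.79691/0.0416667⌋ = 19 → t.
Extended square: lon ⌊0.02096/0.00833333⌋ = 2; lat ⌊0.00524/0.00416667⌋ = 1.

OR09ht21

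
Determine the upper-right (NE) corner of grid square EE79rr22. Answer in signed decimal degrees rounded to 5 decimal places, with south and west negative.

Field E=4, E=4: +4·20° lon, +4·10° lat → SW at lon -100°, lat -50°.
Square 7, 9: +7·2° lon, +9·1° lat → SW at lon -86°, lat -41°.
Subsquare r=17, r=17: +17·0.0833333° lon, +17·0.0416667° lat → SW at lon -84.5833°, lat -40.2917°.
Extended square 2, 2: +2·0.00833333° lon, +2·0.00416667° lat → SW at lon -84.5667°, lat -40.2833°.
Cell spans 0.00833333° lon × 0.00416667° lat. NE corner is SW corner plus one full cell.
latitude -40.27917, longitude -84.55833.

-40.27917, -84.55833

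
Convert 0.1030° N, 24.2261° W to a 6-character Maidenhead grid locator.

Offset from 180°W / 90°S: lon 155.7739°, lat 90.1030°.
Field: 155.7739/20 → 7 → H, 90.1030/10 → 9 → J; chars HJ.
Square: 15.7739/2 → 7, 0.1030/1 → 0; chars 70.
Subsquare: 1.7739/0.0833333 → 21 → v, 0.1030/0.0416667 → 2 → c; chars vc.

HJ70vc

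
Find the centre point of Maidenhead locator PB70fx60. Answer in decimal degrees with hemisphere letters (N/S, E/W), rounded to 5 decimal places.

Field P=15, B=1: +15·20° lon, +1·10° lat → SW at lon 120°, lat -80°.
Square 7, 0: +7·2° lon, +0·1° lat → SW at lon 134°, lat -80°.
Subsquare f=5, x=23: +5·0.0833333° lon, +23·0.0416667° lat → SW at lon 134.417°, lat -79.0417°.
Extended square 6, 0: +6·0.00833333° lon, +0·0.00416667° lat → SW at lon 134.467°, lat -79.0417°.
Cell spans 0.00833333° lon × 0.00416667° lat. Centre is SW corner plus half of each.
latitude 79.03958° S, longitude 134.47083° E.

79.03958° S, 134.47083° E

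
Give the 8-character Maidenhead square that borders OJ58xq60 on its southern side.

OJ58xp69

Latitude extended square 0; −1 → -1, wraps to 9, carry into subsquare.
Latitude subsquare q = 16; −1 → 15 = p.
The longitude characters are unchanged.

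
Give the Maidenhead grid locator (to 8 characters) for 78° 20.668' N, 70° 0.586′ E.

Shift to the Maidenhead origin (180°W, 90°S): lon 250.00977, lat 168.34447.
Field: lon ⌊250.00977/20⌋ = 12 → M; lat ⌊168.34447/10⌋ = 16 → Q.
Square: lon ⌊10.00977/2⌋ = 5; lat ⌊8.34447/1⌋ = 8.
Subsquare: lon ⌊0.00977/0.0833333⌋ = 0 → a; lat ⌊0.34447/0.0416667⌋ = 8 → i.
Extended square: lon ⌊0.00977/0.00833333⌋ = 1; lat ⌊0.01113/0.00416667⌋ = 2.

MQ58ai12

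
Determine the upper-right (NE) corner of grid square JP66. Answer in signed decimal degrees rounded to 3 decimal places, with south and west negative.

67.000, 14.000

Field J=9, P=15: +9·20° lon, +15·10° lat → SW at lon 0°, lat 60°.
Square 6, 6: +6·2° lon, +6·1° lat → SW at lon 12°, lat 66°.
Cell spans 2° lon × 1° lat. NE corner is SW corner plus one full cell.
latitude 67.000, longitude 14.000.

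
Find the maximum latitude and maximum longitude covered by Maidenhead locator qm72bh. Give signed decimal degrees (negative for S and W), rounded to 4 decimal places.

32.3333, 154.1667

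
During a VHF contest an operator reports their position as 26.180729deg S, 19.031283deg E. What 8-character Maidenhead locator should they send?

JG93mt36

Shift to the Maidenhead origin (180°W, 90°S): lon 199.03128, lat 63.81927.
Field: lon ⌊199.03128/20⌋ = 9 → J; lat ⌊63.81927/10⌋ = 6 → G.
Square: lon ⌊19.03128/2⌋ = 9; lat ⌊3.81927/1⌋ = 3.
Subsquare: lon ⌊1.03128/0.0833333⌋ = 12 → m; lat ⌊0.81927/0.0416667⌋ = 19 → t.
Extended square: lon ⌊0.03128/0.00833333⌋ = 3; lat ⌊0.02760/0.00416667⌋ = 6.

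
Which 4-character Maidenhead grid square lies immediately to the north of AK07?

Latitude square 7; +1 → 8.
The longitude characters are unchanged.

AK08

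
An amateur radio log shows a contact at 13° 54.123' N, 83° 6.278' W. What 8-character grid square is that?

EK83kv76

Add 180° to longitude and 90° to latitude: 96.89537, 103.90205.
Field: lon ⌊96.89537/20⌋ = 4 → E; lat ⌊103.90205/10⌋ = 10 → K.
Square: lon ⌊16.89537/2⌋ = 8; lat ⌊3.90205/1⌋ = 3.
Subsquare: lon ⌊0.89537/0.0833333⌋ = 10 → k; lat ⌊0.90205/0.0416667⌋ = 21 → v.
Extended square: lon ⌊0.06203/0.00833333⌋ = 7; lat ⌊0.02705/0.00416667⌋ = 6.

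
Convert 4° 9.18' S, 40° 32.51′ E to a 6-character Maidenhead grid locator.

LI05gu

Shift to the Maidenhead origin (180°W, 90°S): lon 220.5418, lat 85.8470.
Field: 220.5418/20 → 11 → L, 85.8470/10 → 8 → I; chars LI.
Square: 0.5418/2 → 0, 5.8470/1 → 5; chars 05.
Subsquare: 0.5418/0.0833333 → 6 → g, 0.8470/0.0416667 → 20 → u; chars gu.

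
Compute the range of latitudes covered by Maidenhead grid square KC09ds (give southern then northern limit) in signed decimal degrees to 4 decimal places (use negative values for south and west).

-60.2500, -60.2083

Field K=10, C=2: +10·20° lon, +2·10° lat → SW at lon 20°, lat -70°.
Square 0, 9: +0·2° lon, +9·1° lat → SW at lon 20°, lat -61°.
Subsquare d=3, s=18: +3·0.0833333° lon, +18·0.0416667° lat → SW at lon 20.25°, lat -60.25°.
Cell spans 0.0833333° lon × 0.0416667° lat.
south -60.2500, north -60.2083.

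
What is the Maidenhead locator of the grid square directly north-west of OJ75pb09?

OJ75oc90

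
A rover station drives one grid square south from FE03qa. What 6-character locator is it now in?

Latitude subsquare a = 0; −1 → -1, wraps to 23 = x, carry into square.
Latitude square 3; −1 → 2.
The longitude characters are unchanged.

FE02qx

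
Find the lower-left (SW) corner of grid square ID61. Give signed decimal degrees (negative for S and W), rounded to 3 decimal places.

-59.000, -8.000

Field I=8, D=3: +8·20° lon, +3·10° lat → SW at lon -20°, lat -60°.
Square 6, 1: +6·2° lon, +1·1° lat → SW at lon -8°, lat -59°.
latitude -59.000, longitude -8.000.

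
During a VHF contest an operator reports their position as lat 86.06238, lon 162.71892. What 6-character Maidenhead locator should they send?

RR16ib

Add 180° to longitude and 90° to latitude: 342.7189, 176.0624.
Field (20°×10°, letters A–R): 342.7189/20 → 17 → R, 176.0624/10 → 17 → R; chars RR.
Square (2°×1°, digits 0–9): 2.7189/2 → 1, 6.0624/1 → 6; chars 16.
Subsquare (5′×2.5′, letters a–x): 0.7189/0.0833333 → 8 → i, 0.0624/0.0416667 → 1 → b; chars ib.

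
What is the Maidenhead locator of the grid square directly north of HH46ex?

Latitude subsquare x = 23; +1 → 24, wraps to 0 = a, carry into square.
Latitude square 6; +1 → 7.
The longitude characters are unchanged.

HH47ea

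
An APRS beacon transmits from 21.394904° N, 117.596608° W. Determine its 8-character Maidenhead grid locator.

Add 180° to longitude and 90° to latitude: 62.40339, 111.39490.
Field: lon ⌊62.40339/20⌋ = 3 → D; lat ⌊111.39490/10⌋ = 11 → L.
Square: lon ⌊2.40339/2⌋ = 1; lat ⌊1.39490/1⌋ = 1.
Subsquare: lon ⌊0.40339/0.0833333⌋ = 4 → e; lat ⌊0.39490/0.0416667⌋ = 9 → j.
Extended square: lon ⌊0.07006/0.00833333⌋ = 8; lat ⌊0.01990/0.00416667⌋ = 4.

DL11ej84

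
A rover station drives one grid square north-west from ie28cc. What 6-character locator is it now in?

Longitude subsquare c = 2; −1 → 1 = b.
Latitude subsquare c = 2; +1 → 3 = d.

IE28bd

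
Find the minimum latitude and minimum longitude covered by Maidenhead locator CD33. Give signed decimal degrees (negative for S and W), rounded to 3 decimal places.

-57.000, -134.000

Field C=2, D=3: +2·20° lon, +3·10° lat → SW at lon -140°, lat -60°.
Square 3, 3: +3·2° lon, +3·1° lat → SW at lon -134°, lat -57°.
latitude -57.000, longitude -134.000.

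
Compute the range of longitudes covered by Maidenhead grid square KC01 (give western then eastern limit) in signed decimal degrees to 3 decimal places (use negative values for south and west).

Field K=10, C=2: +10·20° lon, +2·10° lat → SW at lon 20°, lat -70°.
Square 0, 1: +0·2° lon, +1·1° lat → SW at lon 20°, lat -69°.
Cell spans 2° lon × 1° lat.
west 20.000, east 22.000.

20.000, 22.000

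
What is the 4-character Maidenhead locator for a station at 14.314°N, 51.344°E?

LK54

Add 180° to longitude and 90° to latitude: 231.34, 104.31.
Field: 231.34/20 → 11 → L, 104.31/10 → 10 → K; chars LK.
Square: 11.34/2 → 5, 4.31/1 → 4; chars 54.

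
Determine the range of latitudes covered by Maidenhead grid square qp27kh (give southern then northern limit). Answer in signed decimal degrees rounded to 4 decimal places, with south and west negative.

Field Q=16, P=15: +16·20° lon, +15·10° lat → SW at lon 140°, lat 60°.
Square 2, 7: +2·2° lon, +7·1° lat → SW at lon 144°, lat 67°.
Subsquare k=10, h=7: +10·0.0833333° lon, +7·0.0416667° lat → SW at lon 144.833°, lat 67.2917°.
Cell spans 0.0833333° lon × 0.0416667° lat.
south 67.2917, north 67.3333.

67.2917, 67.3333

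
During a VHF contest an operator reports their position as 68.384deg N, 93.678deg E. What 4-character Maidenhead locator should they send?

NP68

Add 180° to longitude and 90° to latitude: 273.68, 158.38.
Field: 273.68/20 → 13 → N, 158.38/10 → 15 → P; chars NP.
Square: 13.68/2 → 6, 8.38/1 → 8; chars 68.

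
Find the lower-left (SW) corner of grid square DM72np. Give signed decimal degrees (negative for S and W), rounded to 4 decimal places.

32.6250, -104.9167

Field D=3, M=12: +3·20° lon, +12·10° lat → SW at lon -120°, lat 30°.
Square 7, 2: +7·2° lon, +2·1° lat → SW at lon -106°, lat 32°.
Subsquare n=13, p=15: +13·0.0833333° lon, +15·0.0416667° lat → SW at lon -104.917°, lat 32.625°.
latitude 32.6250, longitude -104.9167.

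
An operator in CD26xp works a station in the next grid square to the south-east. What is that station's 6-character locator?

CD36ao

Longitude subsquare x = 23; +1 → 24, wraps to 0 = a, carry into square.
Longitude square 2; +1 → 3.
Latitude subsquare p = 15; −1 → 14 = o.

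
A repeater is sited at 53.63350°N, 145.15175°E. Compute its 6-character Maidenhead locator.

Add 180° to longitude and 90° to latitude: 325.1517, 143.6335.
Field: lon ⌊325.1517/20⌋ = 16 → Q; lat ⌊143.6335/10⌋ = 14 → O.
Square: lon ⌊5.1517/2⌋ = 2; lat ⌊3.6335/1⌋ = 3.
Subsquare: lon ⌊1.1517/0.0833333⌋ = 13 → n; lat ⌊0.6335/0.0416667⌋ = 15 → p.

QO23np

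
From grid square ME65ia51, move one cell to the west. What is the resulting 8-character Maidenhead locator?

Longitude extended square 5; −1 → 4.
The latitude characters are unchanged.

ME65ia41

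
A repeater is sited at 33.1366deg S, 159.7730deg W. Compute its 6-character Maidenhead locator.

BF06cu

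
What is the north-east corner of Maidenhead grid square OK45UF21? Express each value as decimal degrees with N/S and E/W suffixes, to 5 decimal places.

15.21667° N, 109.69167° E

Field O=14, K=10: +14·20° lon, +10·10° lat → SW at lon 100°, lat 10°.
Square 4, 5: +4·2° lon, +5·1° lat → SW at lon 108°, lat 15°.
Subsquare u=20, f=5: +20·0.0833333° lon, +5·0.0416667° lat → SW at lon 109.667°, lat 15.2083°.
Extended square 2, 1: +2·0.00833333° lon, +1·0.00416667° lat → SW at lon 109.683°, lat 15.2125°.
Cell spans 0.00833333° lon × 0.00416667° lat. NE corner is SW corner plus one full cell.
latitude 15.21667° N, longitude 109.69167° E.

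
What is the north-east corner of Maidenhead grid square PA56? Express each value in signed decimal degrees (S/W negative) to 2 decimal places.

Field P=15, A=0: +15·20° lon, +0·10° lat → SW at lon 120°, lat -90°.
Square 5, 6: +5·2° lon, +6·1° lat → SW at lon 130°, lat -84°.
Cell spans 2° lon × 1° lat. NE corner is SW corner plus one full cell.
latitude -83.00, longitude 132.00.

-83.00, 132.00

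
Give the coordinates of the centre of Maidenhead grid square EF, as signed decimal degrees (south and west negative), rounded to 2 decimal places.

Field E=4, F=5: +4·20° lon, +5·10° lat → SW at lon -100°, lat -40°.
Cell spans 20° lon × 10° lat. Centre is SW corner plus half of each.
latitude -35.00, longitude -90.00.

-35.00, -90.00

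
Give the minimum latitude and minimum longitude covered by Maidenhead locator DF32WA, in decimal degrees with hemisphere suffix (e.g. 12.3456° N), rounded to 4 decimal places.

Field D=3, F=5: +3·20° lon, +5·10° lat → SW at lon -120°, lat -40°.
Square 3, 2: +3·2° lon, +2·1° lat → SW at lon -114°, lat -38°.
Subsquare w=22, a=0: +22·0.0833333° lon, +0·0.0416667° lat → SW at lon -112.167°, lat -38°.
latitude 38.0000° S, longitude 112.1667° W.

38.0000° S, 112.1667° W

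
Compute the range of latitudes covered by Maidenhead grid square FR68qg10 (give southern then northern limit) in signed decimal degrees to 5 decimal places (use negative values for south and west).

88.25000, 88.25417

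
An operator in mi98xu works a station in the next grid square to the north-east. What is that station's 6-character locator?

Longitude subsquare x = 23; +1 → 24, wraps to 0 = a, carry into square.
Longitude square 9; +1 → 10, wraps to 0, carry into field.
Longitude field M = 12; +1 → 13 = N.
Latitude subsquare u = 20; +1 → 21 = v.

NI08av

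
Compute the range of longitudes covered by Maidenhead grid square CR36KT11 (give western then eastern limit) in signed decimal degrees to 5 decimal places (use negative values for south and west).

-133.15833, -133.15000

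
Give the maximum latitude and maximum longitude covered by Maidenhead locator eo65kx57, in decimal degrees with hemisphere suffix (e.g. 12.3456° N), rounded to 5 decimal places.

Field E=4, O=14: +4·20° lon, +14·10° lat → SW at lon -100°, lat 50°.
Square 6, 5: +6·2° lon, +5·1° lat → SW at lon -88°, lat 55°.
Subsquare k=10, x=23: +10·0.0833333° lon, +23·0.0416667° lat → SW at lon -87.1667°, lat 55.9583°.
Extended square 5, 7: +5·0.00833333° lon, +7·0.00416667° lat → SW at lon -87.125°, lat 55.9875°.
Cell spans 0.00833333° lon × 0.00416667° lat. NE corner is SW corner plus one full cell.
latitude 55.99167° N, longitude 87.11667° W.

55.99167° N, 87.11667° W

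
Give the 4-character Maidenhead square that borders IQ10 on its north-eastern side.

Longitude square 1; +1 → 2.
Latitude square 0; +1 → 1.

IQ21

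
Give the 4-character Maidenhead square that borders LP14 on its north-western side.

Longitude square 1; −1 → 0.
Latitude square 4; +1 → 5.

LP05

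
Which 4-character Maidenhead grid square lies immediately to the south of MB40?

MA49

Latitude square 0; −1 → -1, wraps to 9, carry into field.
Latitude field B = 1; −1 → 0 = A.
The longitude characters are unchanged.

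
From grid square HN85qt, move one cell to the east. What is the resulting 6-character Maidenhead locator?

HN85rt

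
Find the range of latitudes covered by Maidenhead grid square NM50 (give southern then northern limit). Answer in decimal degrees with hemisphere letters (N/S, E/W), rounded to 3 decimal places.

30.000° N, 31.000° N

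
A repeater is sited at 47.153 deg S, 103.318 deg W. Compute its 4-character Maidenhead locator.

Shift to the Maidenhead origin (180°W, 90°S): lon 76.68, lat 42.85.
Field: lon ⌊76.68/20⌋ = 3 → D; lat ⌊42.85/10⌋ = 4 → E.
Square: lon ⌊16.68/2⌋ = 8; lat ⌊2.85/1⌋ = 2.

DE82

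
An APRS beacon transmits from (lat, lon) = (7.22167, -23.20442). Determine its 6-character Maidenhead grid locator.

HJ87jf

Offset from 180°W / 90°S: lon 156.7956°, lat 97.2217°.
Field: 156.7956/20 → 7 → H, 97.2217/10 → 9 → J; chars HJ.
Square: 16.7956/2 → 8, 7.2217/1 → 7; chars 87.
Subsquare: 0.7956/0.0833333 → 9 → j, 0.2217/0.0416667 → 5 → f; chars jf.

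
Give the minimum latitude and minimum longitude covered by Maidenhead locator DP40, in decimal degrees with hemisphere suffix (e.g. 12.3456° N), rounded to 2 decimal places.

Field D=3, P=15: +3·20° lon, +15·10° lat → SW at lon -120°, lat 60°.
Square 4, 0: +4·2° lon, +0·1° lat → SW at lon -112°, lat 60°.
latitude 60.00° N, longitude 112.00° W.

60.00° N, 112.00° W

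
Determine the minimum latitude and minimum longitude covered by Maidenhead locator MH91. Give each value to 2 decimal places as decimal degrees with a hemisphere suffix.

19.00° S, 78.00° E

Field M=12, H=7: +12·20° lon, +7·10° lat → SW at lon 60°, lat -20°.
Square 9, 1: +9·2° lon, +1·1° lat → SW at lon 78°, lat -19°.
latitude 19.00° S, longitude 78.00° E.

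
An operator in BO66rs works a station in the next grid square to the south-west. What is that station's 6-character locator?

BO66qr

Longitude subsquare r = 17; −1 → 16 = q.
Latitude subsquare s = 18; −1 → 17 = r.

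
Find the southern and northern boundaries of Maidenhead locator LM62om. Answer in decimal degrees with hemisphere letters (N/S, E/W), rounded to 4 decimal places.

32.5000° N, 32.5417° N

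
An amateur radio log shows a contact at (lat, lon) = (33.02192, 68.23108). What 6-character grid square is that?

Add 180° to longitude and 90° to latitude: 248.2311, 123.0219.
Field: lon ⌊248.2311/20⌋ = 12 → M; lat ⌊123.0219/10⌋ = 12 → M.
Square: lon ⌊8.2311/2⌋ = 4; lat ⌊3.0219/1⌋ = 3.
Subsquare: lon ⌊0.2311/0.0833333⌋ = 2 → c; lat ⌊0.0219/0.0416667⌋ = 0 → a.

MM43ca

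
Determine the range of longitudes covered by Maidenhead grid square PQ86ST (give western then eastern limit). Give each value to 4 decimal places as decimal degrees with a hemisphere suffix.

137.5000° E, 137.5833° E

Field P=15, Q=16: +15·20° lon, +16·10° lat → SW at lon 120°, lat 70°.
Square 8, 6: +8·2° lon, +6·1° lat → SW at lon 136°, lat 76°.
Subsquare s=18, t=19: +18·0.0833333° lon, +19·0.0416667° lat → SW at lon 137.5°, lat 76.7917°.
Cell spans 0.0833333° lon × 0.0416667° lat.
west 137.5000° E, east 137.5833° E.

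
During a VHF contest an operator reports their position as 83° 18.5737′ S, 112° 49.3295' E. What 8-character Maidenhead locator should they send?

OA66jq85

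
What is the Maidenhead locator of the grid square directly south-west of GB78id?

GB78hc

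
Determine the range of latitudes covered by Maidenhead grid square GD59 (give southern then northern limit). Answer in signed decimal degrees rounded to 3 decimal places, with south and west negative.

-51.000, -50.000

Field G=6, D=3: +6·20° lon, +3·10° lat → SW at lon -60°, lat -60°.
Square 5, 9: +5·2° lon, +9·1° lat → SW at lon -50°, lat -51°.
Cell spans 2° lon × 1° lat.
south -51.000, north -50.000.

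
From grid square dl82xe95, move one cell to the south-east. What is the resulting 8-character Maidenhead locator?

Longitude extended square 9; +1 → 10, wraps to 0, carry into subsquare.
Longitude subsquare x = 23; +1 → 24, wraps to 0 = a, carry into square.
Longitude square 8; +1 → 9.
Latitude extended square 5; −1 → 4.

DL92ae04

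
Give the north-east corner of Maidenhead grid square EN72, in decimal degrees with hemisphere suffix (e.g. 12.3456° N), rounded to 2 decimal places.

43.00° N, 84.00° W

Field E=4, N=13: +4·20° lon, +13·10° lat → SW at lon -100°, lat 40°.
Square 7, 2: +7·2° lon, +2·1° lat → SW at lon -86°, lat 42°.
Cell spans 2° lon × 1° lat. NE corner is SW corner plus one full cell.
latitude 43.00° N, longitude 84.00° W.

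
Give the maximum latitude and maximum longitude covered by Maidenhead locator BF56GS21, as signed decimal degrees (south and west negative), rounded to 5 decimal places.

-33.24167, -149.47500

Field B=1, F=5: +1·20° lon, +5·10° lat → SW at lon -160°, lat -40°.
Square 5, 6: +5·2° lon, +6·1° lat → SW at lon -150°, lat -34°.
Subsquare g=6, s=18: +6·0.0833333° lon, +18·0.0416667° lat → SW at lon -149.5°, lat -33.25°.
Extended square 2, 1: +2·0.00833333° lon, +1·0.00416667° lat → SW at lon -149.483°, lat -33.2458°.
Cell spans 0.00833333° lon × 0.00416667° lat. NE corner is SW corner plus one full cell.
latitude -33.24167, longitude -149.47500.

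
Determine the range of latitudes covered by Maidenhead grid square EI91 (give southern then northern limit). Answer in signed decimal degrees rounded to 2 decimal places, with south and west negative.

-9.00, -8.00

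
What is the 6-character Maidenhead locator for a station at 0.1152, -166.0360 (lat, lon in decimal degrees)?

AJ60xc

Add 180° to longitude and 90° to latitude: 13.9640, 90.1152.
Field (20°×10°, letters A–R): 13.9640/20 → 0 → A, 90.1152/10 → 9 → J; chars AJ.
Square (2°×1°, digits 0–9): 13.9640/2 → 6, 0.1152/1 → 0; chars 60.
Subsquare (5′×2.5′, letters a–x): 1.9640/0.0833333 → 23 → x, 0.1152/0.0416667 → 2 → c; chars xc.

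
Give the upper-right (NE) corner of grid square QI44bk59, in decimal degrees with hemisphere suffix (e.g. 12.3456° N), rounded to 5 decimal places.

5.54167° S, 148.13333° E

Field Q=16, I=8: +16·20° lon, +8·10° lat → SW at lon 140°, lat -10°.
Square 4, 4: +4·2° lon, +4·1° lat → SW at lon 148°, lat -6°.
Subsquare b=1, k=10: +1·0.0833333° lon, +10·0.0416667° lat → SW at lon 148.083°, lat -5.58333°.
Extended square 5, 9: +5·0.00833333° lon, +9·0.00416667° lat → SW at lon 148.125°, lat -5.54583°.
Cell spans 0.00833333° lon × 0.00416667° lat. NE corner is SW corner plus one full cell.
latitude 5.54167° S, longitude 148.13333° E.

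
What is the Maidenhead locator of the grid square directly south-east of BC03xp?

BC13ao

Longitude subsquare x = 23; +1 → 24, wraps to 0 = a, carry into square.
Longitude square 0; +1 → 1.
Latitude subsquare p = 15; −1 → 14 = o.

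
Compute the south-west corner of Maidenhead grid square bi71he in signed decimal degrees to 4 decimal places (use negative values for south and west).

-8.8333, -145.4167

Field B=1, I=8: +1·20° lon, +8·10° lat → SW at lon -160°, lat -10°.
Square 7, 1: +7·2° lon, +1·1° lat → SW at lon -146°, lat -9°.
Subsquare h=7, e=4: +7·0.0833333° lon, +4·0.0416667° lat → SW at lon -145.417°, lat -8.83333°.
latitude -8.8333, longitude -145.4167.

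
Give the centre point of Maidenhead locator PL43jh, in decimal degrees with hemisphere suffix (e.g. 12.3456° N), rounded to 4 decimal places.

Field P=15, L=11: +15·20° lon, +11·10° lat → SW at lon 120°, lat 20°.
Square 4, 3: +4·2° lon, +3·1° lat → SW at lon 128°, lat 23°.
Subsquare j=9, h=7: +9·0.0833333° lon, +7·0.0416667° lat → SW at lon 128.75°, lat 23.2917°.
Cell spans 0.0833333° lon × 0.0416667° lat. Centre is SW corner plus half of each.
latitude 23.3125° N, longitude 128.7917° E.

23.3125° N, 128.7917° E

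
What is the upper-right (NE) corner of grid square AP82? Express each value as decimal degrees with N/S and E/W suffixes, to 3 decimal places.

Field A=0, P=15: +0·20° lon, +15·10° lat → SW at lon -180°, lat 60°.
Square 8, 2: +8·2° lon, +2·1° lat → SW at lon -164°, lat 62°.
Cell spans 2° lon × 1° lat. NE corner is SW corner plus one full cell.
latitude 63.000° N, longitude 162.000° W.

63.000° N, 162.000° W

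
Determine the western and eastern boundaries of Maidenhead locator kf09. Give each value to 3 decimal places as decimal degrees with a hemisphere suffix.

20.000° E, 22.000° E

Field K=10, F=5: +10·20° lon, +5·10° lat → SW at lon 20°, lat -40°.
Square 0, 9: +0·2° lon, +9·1° lat → SW at lon 20°, lat -31°.
Cell spans 2° lon × 1° lat.
west 20.000° E, east 22.000° E.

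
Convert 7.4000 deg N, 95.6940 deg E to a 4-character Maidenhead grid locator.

NJ77

Offset from 180°W / 90°S: lon 275.69°, lat 97.40°.
Field: lon ⌊275.69/20⌋ = 13 → N; lat ⌊97.40/10⌋ = 9 → J.
Square: lon ⌊15.69/2⌋ = 7; lat ⌊7.40/1⌋ = 7.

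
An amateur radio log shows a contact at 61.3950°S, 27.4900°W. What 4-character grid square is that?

HC68

Shift to the Maidenhead origin (180°W, 90°S): lon 152.51, lat 28.60.
Field: lon ⌊152.51/20⌋ = 7 → H; lat ⌊28.60/10⌋ = 2 → C.
Square: lon ⌊12.51/2⌋ = 6; lat ⌊8.60/1⌋ = 8.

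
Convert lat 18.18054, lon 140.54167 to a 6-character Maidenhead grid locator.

Add 180° to longitude and 90° to latitude: 320.5417, 108.1805.
Field: 320.5417/20 → 16 → Q, 108.1805/10 → 10 → K; chars QK.
Square: 0.5417/2 → 0, 8.1805/1 → 8; chars 08.
Subsquare: 0.5417/0.0833333 → 6 → g, 0.1805/0.0416667 → 4 → e; chars ge.

QK08ge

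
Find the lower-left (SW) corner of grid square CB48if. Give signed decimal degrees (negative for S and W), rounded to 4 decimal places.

-71.7917, -131.3333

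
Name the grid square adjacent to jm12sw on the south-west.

Longitude subsquare s = 18; −1 → 17 = r.
Latitude subsquare w = 22; −1 → 21 = v.

JM12rv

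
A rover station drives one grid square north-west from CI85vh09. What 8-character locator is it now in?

CI85ui90

Longitude extended square 0; −1 → -1, wraps to 9, carry into subsquare.
Longitude subsquare v = 21; −1 → 20 = u.
Latitude extended square 9; +1 → 10, wraps to 0, carry into subsquare.
Latitude subsquare h = 7; +1 → 8 = i.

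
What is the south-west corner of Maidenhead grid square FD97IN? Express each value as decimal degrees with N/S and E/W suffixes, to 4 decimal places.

52.4583° S, 61.3333° W

Field F=5, D=3: +5·20° lon, +3·10° lat → SW at lon -80°, lat -60°.
Square 9, 7: +9·2° lon, +7·1° lat → SW at lon -62°, lat -53°.
Subsquare i=8, n=13: +8·0.0833333° lon, +13·0.0416667° lat → SW at lon -61.3333°, lat -52.4583°.
latitude 52.4583° S, longitude 61.3333° W.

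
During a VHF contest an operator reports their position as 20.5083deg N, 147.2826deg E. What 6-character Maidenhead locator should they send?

Add 180° to longitude and 90° to latitude: 327.2826, 110.5083.
Field: 327.2826/20 → 16 → Q, 110.5083/10 → 11 → L; chars QL.
Square: 7.2826/2 → 3, 0.5083/1 → 0; chars 30.
Subsquare: 1.2826/0.0833333 → 15 → p, 0.5083/0.0416667 → 12 → m; chars pm.

QL30pm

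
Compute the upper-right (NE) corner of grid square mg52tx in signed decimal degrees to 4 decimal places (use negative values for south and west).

Field M=12, G=6: +12·20° lon, +6·10° lat → SW at lon 60°, lat -30°.
Square 5, 2: +5·2° lon, +2·1° lat → SW at lon 70°, lat -28°.
Subsquare t=19, x=23: +19·0.0833333° lon, +23·0.0416667° lat → SW at lon 71.5833°, lat -27.0417°.
Cell spans 0.0833333° lon × 0.0416667° lat. NE corner is SW corner plus one full cell.
latitude -27.0000, longitude 71.6667.

-27.0000, 71.6667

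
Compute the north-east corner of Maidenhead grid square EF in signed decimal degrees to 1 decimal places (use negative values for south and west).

Field E=4, F=5: +4·20° lon, +5·10° lat → SW at lon -100°, lat -40°.
Cell spans 20° lon × 10° lat. NE corner is SW corner plus one full cell.
latitude -30.0, longitude -80.0.

-30.0, -80.0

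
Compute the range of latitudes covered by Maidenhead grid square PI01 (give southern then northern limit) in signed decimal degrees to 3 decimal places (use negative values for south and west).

Field P=15, I=8: +15·20° lon, +8·10° lat → SW at lon 120°, lat -10°.
Square 0, 1: +0·2° lon, +1·1° lat → SW at lon 120°, lat -9°.
Cell spans 2° lon × 1° lat.
south -9.000, north -8.000.

-9.000, -8.000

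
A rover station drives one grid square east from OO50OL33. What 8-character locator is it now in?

OO50ol43

Longitude extended square 3; +1 → 4.
The latitude characters are unchanged.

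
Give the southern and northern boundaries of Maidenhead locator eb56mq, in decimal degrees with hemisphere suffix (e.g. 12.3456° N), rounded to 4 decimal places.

Field E=4, B=1: +4·20° lon, +1·10° lat → SW at lon -100°, lat -80°.
Square 5, 6: +5·2° lon, +6·1° lat → SW at lon -90°, lat -74°.
Subsquare m=12, q=16: +12·0.0833333° lon, +16·0.0416667° lat → SW at lon -89°, lat -73.3333°.
Cell spans 0.0833333° lon × 0.0416667° lat.
south 73.3333° S, north 73.2917° S.

73.3333° S, 73.2917° S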